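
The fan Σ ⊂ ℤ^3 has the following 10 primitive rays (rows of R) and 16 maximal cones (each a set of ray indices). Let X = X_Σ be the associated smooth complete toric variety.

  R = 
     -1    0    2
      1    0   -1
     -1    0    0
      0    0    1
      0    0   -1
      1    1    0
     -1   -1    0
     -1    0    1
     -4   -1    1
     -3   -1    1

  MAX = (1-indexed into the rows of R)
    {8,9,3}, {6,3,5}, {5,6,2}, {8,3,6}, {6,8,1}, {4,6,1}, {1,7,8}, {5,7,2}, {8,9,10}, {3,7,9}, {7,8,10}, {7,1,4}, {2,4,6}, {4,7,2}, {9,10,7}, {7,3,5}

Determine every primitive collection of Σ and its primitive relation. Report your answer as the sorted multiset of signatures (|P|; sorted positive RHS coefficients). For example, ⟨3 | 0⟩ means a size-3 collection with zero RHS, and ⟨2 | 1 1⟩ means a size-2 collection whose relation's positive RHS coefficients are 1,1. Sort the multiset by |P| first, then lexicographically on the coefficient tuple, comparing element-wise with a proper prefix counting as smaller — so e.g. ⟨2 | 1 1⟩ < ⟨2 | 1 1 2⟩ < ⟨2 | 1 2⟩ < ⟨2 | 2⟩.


23 collections generate NE(X_Σ); each relation:

  • {2,8}:  v_{2} + v_{8} = 0  so sig = ⟨2 | 0⟩
  • {4,5}:  v_{4} + v_{5} = 0  so sig = ⟨2 | 0⟩
  • {6,7}:  v_{6} + v_{7} = 0  so sig = ⟨2 | 0⟩
  • {1,2}:  v_{1} + v_{2} = v_{4}  so sig = ⟨2 | 1⟩
  • {1,5}:  v_{1} + v_{5} = v_{8}  so sig = ⟨2 | 1⟩
  • {2,3}:  v_{2} + v_{3} = v_{5}  so sig = ⟨2 | 1⟩
  • {3,4}:  v_{3} + v_{4} = v_{8}  so sig = ⟨2 | 1⟩
  • {3,10}:  v_{3} + v_{10} = v_{9}  so sig = ⟨2 | 1⟩
  • {4,8}:  v_{4} + v_{8} = v_{1}  so sig = ⟨2 | 1⟩
  • {5,8}:  v_{5} + v_{8} = v_{3}  so sig = ⟨2 | 1⟩
  • {2,10}:  v_{2} + v_{10} = v_{3} + v_{7}  so sig = ⟨2 | 1 1⟩
  • {4,9}:  v_{4} + v_{9} = v_{8} + v_{10}  so sig = ⟨2 | 1 1⟩
  • {6,10}:  v_{6} + v_{10} = v_{3} + v_{8}  so sig = ⟨2 | 1 1⟩
  • {1,9}:  v_{1} + v_{9} = 2·v_{8} + v_{10}  so sig = ⟨2 | 1 2⟩
  • {2,9}:  v_{2} + v_{9} = 2·v_{3} + v_{7}  so sig = ⟨2 | 1 2⟩
  • {4,10}:  v_{4} + v_{10} = v_{7} + 2·v_{8}  so sig = ⟨2 | 1 2⟩
  • {5,10}:  v_{5} + v_{10} = 2·v_{3} + v_{7}  so sig = ⟨2 | 1 2⟩
  • {6,9}:  v_{6} + v_{9} = 2·v_{3} + v_{8}  so sig = ⟨2 | 1 2⟩
  • {1,10}:  v_{1} + v_{10} = v_{7} + 3·v_{8}  so sig = ⟨2 | 1 3⟩
  • {5,9}:  v_{5} + v_{9} = 3·v_{3} + v_{7}  so sig = ⟨2 | 1 3⟩
  • {1,3}:  v_{1} + v_{3} = 2·v_{8}  so sig = ⟨2 | 2⟩
  • {3,7,8}:  v_{3} + v_{7} + v_{8} = v_{10}  so sig = ⟨3 | 1⟩
  • {7,8,9}:  v_{7} + v_{8} + v_{9} = 2·v_{10}  so sig = ⟨3 | 2⟩

Hence PRS(X_Σ) =
[⟨2 | 0⟩, ⟨2 | 0⟩, ⟨2 | 0⟩, ⟨2 | 1⟩, ⟨2 | 1⟩, ⟨2 | 1⟩, ⟨2 | 1⟩, ⟨2 | 1⟩, ⟨2 | 1⟩, ⟨2 | 1⟩, ⟨2 | 1 1⟩, ⟨2 | 1 1⟩, ⟨2 | 1 1⟩, ⟨2 | 1 2⟩, ⟨2 | 1 2⟩, ⟨2 | 1 2⟩, ⟨2 | 1 2⟩, ⟨2 | 1 2⟩, ⟨2 | 1 3⟩, ⟨2 | 1 3⟩, ⟨2 | 2⟩, ⟨3 | 1⟩, ⟨3 | 2⟩]


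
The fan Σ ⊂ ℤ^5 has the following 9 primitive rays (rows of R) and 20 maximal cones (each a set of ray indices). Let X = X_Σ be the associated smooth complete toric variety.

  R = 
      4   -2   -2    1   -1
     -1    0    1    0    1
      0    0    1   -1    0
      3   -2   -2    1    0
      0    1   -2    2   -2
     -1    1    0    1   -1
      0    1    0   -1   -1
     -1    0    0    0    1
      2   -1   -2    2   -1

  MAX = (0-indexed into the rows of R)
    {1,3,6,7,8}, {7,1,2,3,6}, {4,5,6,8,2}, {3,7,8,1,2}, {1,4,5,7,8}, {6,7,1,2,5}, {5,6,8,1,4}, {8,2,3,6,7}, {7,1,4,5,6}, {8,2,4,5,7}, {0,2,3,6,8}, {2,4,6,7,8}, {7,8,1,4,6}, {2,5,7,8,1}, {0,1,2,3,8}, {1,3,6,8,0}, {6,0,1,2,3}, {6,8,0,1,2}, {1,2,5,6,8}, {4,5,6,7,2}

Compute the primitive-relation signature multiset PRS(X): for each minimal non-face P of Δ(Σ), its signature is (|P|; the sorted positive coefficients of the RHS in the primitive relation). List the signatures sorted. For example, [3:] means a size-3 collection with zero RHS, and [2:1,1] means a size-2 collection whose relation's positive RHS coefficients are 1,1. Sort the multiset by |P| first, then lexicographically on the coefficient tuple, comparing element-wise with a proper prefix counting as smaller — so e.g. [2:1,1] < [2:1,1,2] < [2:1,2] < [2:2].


Δ(Σ) — 9 vertices, 9 min non-faces:

  • {0,7}:  v_{0} + v_{7} = v_{3}  so sig = [2:1]
  • {3,5}:  v_{3} + v_{5} = v_{8}  so sig = [2:1]
  • {0,5}:  v_{0} + v_{5} = v_{1} + v_{2} + v_{6} + 2·v_{8}  so sig = [2:1,1,1,2]
  • {3,4}:  v_{3} + v_{4} = v_{6} + v_{7} + 2·v_{8}  so sig = [2:1,1,2]
  • {0,4}:  v_{0} + v_{4} = v_{6} + 2·v_{8}  so sig = [2:1,2]
  • {1,2,4}:  v_{1} + v_{2} + v_{4} = v_{5}  so sig = [3:1]
  • {5,6,7,8}:  v_{5} + v_{6} + v_{7} + v_{8} = v_{4}  so sig = [4:1]
  • {1,2,6,7,8}:  v_{1} + v_{2} + v_{6} + v_{7} + v_{8} = 0  so sig = [5:]
  • {1,2,3,6,8}:  v_{1} + v_{2} + v_{3} + v_{6} + v_{8} = v_{0}  so sig = [5:1]

Sorted signature multiset PRS(X):
[[2:1], [2:1], [2:1,1,1,2], [2:1,1,2], [2:1,2], [3:1], [4:1], [5:], [5:1]]


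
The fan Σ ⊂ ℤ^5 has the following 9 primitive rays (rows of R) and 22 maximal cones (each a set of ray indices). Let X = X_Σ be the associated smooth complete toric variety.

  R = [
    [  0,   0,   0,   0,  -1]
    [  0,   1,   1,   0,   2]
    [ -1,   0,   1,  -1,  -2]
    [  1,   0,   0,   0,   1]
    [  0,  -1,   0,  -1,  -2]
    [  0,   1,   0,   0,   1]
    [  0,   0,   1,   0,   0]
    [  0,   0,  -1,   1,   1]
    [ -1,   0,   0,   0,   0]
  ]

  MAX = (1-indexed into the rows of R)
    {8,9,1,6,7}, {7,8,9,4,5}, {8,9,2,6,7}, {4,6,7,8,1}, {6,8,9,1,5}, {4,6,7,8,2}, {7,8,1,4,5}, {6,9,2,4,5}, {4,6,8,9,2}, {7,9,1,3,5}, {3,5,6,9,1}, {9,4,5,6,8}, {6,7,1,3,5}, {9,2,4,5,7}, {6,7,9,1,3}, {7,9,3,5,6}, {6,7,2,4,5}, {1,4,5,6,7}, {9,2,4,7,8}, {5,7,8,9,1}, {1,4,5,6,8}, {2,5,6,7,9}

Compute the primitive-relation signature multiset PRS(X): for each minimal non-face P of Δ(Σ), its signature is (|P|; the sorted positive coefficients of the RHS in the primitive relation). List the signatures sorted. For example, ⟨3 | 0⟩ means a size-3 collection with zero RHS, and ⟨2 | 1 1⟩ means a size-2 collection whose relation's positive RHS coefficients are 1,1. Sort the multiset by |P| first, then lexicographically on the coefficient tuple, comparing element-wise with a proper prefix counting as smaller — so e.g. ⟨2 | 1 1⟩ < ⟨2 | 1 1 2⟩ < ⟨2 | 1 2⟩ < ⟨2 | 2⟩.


9 collections generate NE(X_Σ); each relation:

  {1,2}:  v_{1} + v_{2} = v_{6} + v_{7} ; sig = ⟨2 | 1 1⟩
  {3,8}:  v_{3} + v_{8} = v_{1} + v_{9} ; sig = ⟨2 | 1 1⟩
  {3,4}:  v_{3} + v_{4} = v_{5} + v_{6} + v_{7} ; sig = ⟨2 | 1 1 1⟩
  {2,3}:  v_{2} + v_{3} = v_{5} + 2·v_{6} + 2·v_{7} + v_{9} ; sig = ⟨2 | 1 1 2 2⟩
  {1,4,9}:  v_{1} + v_{4} + v_{9} = 0 ; sig = ⟨3 | 0⟩
  {2,5,8}:  v_{2} + v_{5} + v_{8} = v_{4} + v_{9} ; sig = ⟨3 | 1 1⟩
  {5,6,7,8}:  v_{5} + v_{6} + v_{7} + v_{8} = 0 ; sig = ⟨4 | 0⟩
  {4,6,7,9}:  v_{4} + v_{6} + v_{7} + v_{9} = v_{2} ; sig = ⟨4 | 1⟩
  {1,5,6,7,9}:  v_{1} + v_{5} + v_{6} + v_{7} + v_{9} = v_{3} ; sig = ⟨5 | 1⟩

Signatures (|P|; sorted positive RHS coefficients), sorted:
    |P|=2: 4 collections, coeffs (1,1), (1,1), (1,1,1), (1,1,2,2)
    |P|=3: 2 collections, coeffs (), (1,1)
    |P|=4: 2 collections, coeffs (), (1)
    |P|=5: 1 collection, coeffs (1)


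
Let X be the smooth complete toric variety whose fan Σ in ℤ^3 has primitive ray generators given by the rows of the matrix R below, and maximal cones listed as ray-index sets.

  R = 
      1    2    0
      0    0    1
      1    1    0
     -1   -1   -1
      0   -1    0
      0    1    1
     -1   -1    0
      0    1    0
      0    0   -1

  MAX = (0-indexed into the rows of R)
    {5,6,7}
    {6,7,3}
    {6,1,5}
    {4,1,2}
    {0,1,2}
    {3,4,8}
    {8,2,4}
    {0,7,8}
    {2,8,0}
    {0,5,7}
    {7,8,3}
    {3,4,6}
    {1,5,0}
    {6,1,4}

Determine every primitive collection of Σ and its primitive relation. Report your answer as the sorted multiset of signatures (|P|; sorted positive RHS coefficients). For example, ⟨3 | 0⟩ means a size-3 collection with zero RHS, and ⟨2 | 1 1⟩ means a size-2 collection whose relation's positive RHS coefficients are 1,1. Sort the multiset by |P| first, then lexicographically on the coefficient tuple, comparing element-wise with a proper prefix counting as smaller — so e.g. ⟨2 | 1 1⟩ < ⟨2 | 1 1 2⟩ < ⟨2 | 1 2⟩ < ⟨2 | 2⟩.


Σ has 15 primitive collections:

  • {1,8}:  v_{1} + v_{8} = 0  ⇒ sig = ⟨2 | 0⟩
  • {2,6}:  v_{2} + v_{6} = 0  ⇒ sig = ⟨2 | 0⟩
  • {4,7}:  v_{4} + v_{7} = 0  ⇒ sig = ⟨2 | 0⟩
  • {0,4}:  v_{0} + v_{4} = v_{2}  ⇒ sig = ⟨2 | 1⟩
  • {0,6}:  v_{0} + v_{6} = v_{7}  ⇒ sig = ⟨2 | 1⟩
  • {1,3}:  v_{1} + v_{3} = v_{6}  ⇒ sig = ⟨2 | 1⟩
  • {1,7}:  v_{1} + v_{7} = v_{5}  ⇒ sig = ⟨2 | 1⟩
  • {2,3}:  v_{2} + v_{3} = v_{8}  ⇒ sig = ⟨2 | 1⟩
  • {2,7}:  v_{2} + v_{7} = v_{0}  ⇒ sig = ⟨2 | 1⟩
  • {4,5}:  v_{4} + v_{5} = v_{1}  ⇒ sig = ⟨2 | 1⟩
  • {5,8}:  v_{5} + v_{8} = v_{7}  ⇒ sig = ⟨2 | 1⟩
  • {6,8}:  v_{6} + v_{8} = v_{3}  ⇒ sig = ⟨2 | 1⟩
  • {0,3}:  v_{0} + v_{3} = v_{7} + v_{8}  ⇒ sig = ⟨2 | 1 1⟩
  • {2,5}:  v_{2} + v_{5} = v_{0} + v_{1}  ⇒ sig = ⟨2 | 1 1⟩
  • {3,5}:  v_{3} + v_{5} = v_{6} + v_{7}  ⇒ sig = ⟨2 | 1 1⟩

Signatures (|P|; sorted positive RHS coefficients), sorted:
[⟨2 | 0⟩, ⟨2 | 0⟩, ⟨2 | 0⟩, ⟨2 | 1⟩, ⟨2 | 1⟩, ⟨2 | 1⟩, ⟨2 | 1⟩, ⟨2 | 1⟩, ⟨2 | 1⟩, ⟨2 | 1⟩, ⟨2 | 1⟩, ⟨2 | 1⟩, ⟨2 | 1 1⟩, ⟨2 | 1 1⟩, ⟨2 | 1 1⟩]


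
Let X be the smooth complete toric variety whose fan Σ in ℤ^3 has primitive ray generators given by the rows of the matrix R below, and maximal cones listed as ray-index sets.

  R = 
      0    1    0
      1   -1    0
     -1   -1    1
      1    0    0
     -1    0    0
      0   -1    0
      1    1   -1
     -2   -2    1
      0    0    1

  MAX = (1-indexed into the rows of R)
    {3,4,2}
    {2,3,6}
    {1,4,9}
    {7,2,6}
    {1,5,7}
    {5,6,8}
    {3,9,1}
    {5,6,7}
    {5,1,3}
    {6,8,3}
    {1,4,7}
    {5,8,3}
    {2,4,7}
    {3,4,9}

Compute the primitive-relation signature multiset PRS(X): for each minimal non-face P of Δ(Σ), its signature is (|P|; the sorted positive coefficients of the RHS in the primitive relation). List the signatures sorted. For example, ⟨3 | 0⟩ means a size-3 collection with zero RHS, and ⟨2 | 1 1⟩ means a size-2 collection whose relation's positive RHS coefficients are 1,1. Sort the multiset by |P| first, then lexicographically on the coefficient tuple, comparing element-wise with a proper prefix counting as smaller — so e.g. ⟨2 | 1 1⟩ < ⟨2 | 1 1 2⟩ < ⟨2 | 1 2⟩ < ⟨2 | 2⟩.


The 17 primitive collections of Σ (r=9, n=3):

  {1,6}:  v_{1} + v_{6} = 0  so sig = ⟨2 | 0⟩
  {3,7}:  v_{3} + v_{7} = 0  so sig = ⟨2 | 0⟩
  {4,5}:  v_{4} + v_{5} = 0  so sig = ⟨2 | 0⟩
  {1,2}:  v_{1} + v_{2} = v_{4}  so sig = ⟨2 | 1⟩
  {2,5}:  v_{2} + v_{5} = v_{6}  so sig = ⟨2 | 1⟩
  {4,6}:  v_{4} + v_{6} = v_{2}  so sig = ⟨2 | 1⟩
  {1,8}:  v_{1} + v_{8} = v_{3} + v_{5}  so sig = ⟨2 | 1 1⟩
  {4,8}:  v_{4} + v_{8} = v_{3} + v_{6}  so sig = ⟨2 | 1 1⟩
  {5,9}:  v_{5} + v_{9} = v_{1} + v_{3}  so sig = ⟨2 | 1 1⟩
  {6,9}:  v_{6} + v_{9} = v_{3} + v_{4}  so sig = ⟨2 | 1 1⟩
  {7,8}:  v_{7} + v_{8} = v_{5} + v_{6}  so sig = ⟨2 | 1 1⟩
  {7,9}:  v_{7} + v_{9} = v_{1} + v_{4}  so sig = ⟨2 | 1 1⟩
  {2,8}:  v_{2} + v_{8} = v_{3} + 2·v_{6}  so sig = ⟨2 | 1 2⟩
  {2,9}:  v_{2} + v_{9} = v_{3} + 2·v_{4}  so sig = ⟨2 | 1 2⟩
  {8,9}:  v_{8} + v_{9} = 2·v_{3}  so sig = ⟨2 | 2⟩
  {1,3,4}:  v_{1} + v_{3} + v_{4} = v_{9}  so sig = ⟨3 | 1⟩
  {3,5,6}:  v_{3} + v_{5} + v_{6} = v_{8}  so sig = ⟨3 | 1⟩

Sorted signature multiset PRS(X):
    |P|=2: 15 collections, coeffs (), (), (), (1), (1), (1), (1,1), (1,1), (1,1), (1,1), (1,1), (1,1), (1,2), (1,2), (2)
    |P|=3: 2 collections, coeffs (1), (1)


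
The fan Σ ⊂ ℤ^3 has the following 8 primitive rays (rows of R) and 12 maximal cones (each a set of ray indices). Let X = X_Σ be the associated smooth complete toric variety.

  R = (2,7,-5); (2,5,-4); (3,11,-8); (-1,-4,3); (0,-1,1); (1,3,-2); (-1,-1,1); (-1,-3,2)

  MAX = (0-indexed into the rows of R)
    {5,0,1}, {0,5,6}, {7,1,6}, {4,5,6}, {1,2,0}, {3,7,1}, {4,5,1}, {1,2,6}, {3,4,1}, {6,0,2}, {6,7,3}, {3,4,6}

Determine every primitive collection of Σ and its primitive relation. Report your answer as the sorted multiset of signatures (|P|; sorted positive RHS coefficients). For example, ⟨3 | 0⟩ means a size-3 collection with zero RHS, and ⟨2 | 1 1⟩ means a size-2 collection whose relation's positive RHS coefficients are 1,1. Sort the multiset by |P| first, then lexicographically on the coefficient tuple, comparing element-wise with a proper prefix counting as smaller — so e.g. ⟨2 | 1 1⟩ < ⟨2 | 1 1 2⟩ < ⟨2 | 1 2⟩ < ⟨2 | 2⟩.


Primitive collections (14):

  P = {5,7}:  v_{5} + v_{7} = 0  ⟹  sig = ⟨2 | 0⟩
  P = {0,3}:  v_{0} + v_{3} = v_{5}  ⟹  sig = ⟨2 | 1⟩
  P = {2,3}:  v_{2} + v_{3} = v_{0}  ⟹  sig = ⟨2 | 1⟩
  P = {3,5}:  v_{3} + v_{5} = v_{4}  ⟹  sig = ⟨2 | 1⟩
  P = {4,7}:  v_{4} + v_{7} = v_{3}  ⟹  sig = ⟨2 | 1⟩
  P = {0,7}:  v_{0} + v_{7} = v_{1} + v_{6}  ⟹  sig = ⟨2 | 1 1⟩
  P = {2,4}:  v_{2} + v_{4} = v_{0} + v_{5}  ⟹  sig = ⟨2 | 1 1⟩
  P = {0,4}:  v_{0} + v_{4} = 2·v_{5}  ⟹  sig = ⟨2 | 2⟩
  P = {2,5}:  v_{2} + v_{5} = 2·v_{0}  ⟹  sig = ⟨2 | 2⟩
  P = {2,7}:  v_{2} + v_{7} = 2·v_{1} + 2·v_{6}  ⟹  sig = ⟨2 | 2 2⟩
  P = {1,3,6}:  v_{1} + v_{3} + v_{6} = 0  ⟹  sig = ⟨3 | 0⟩
  P = {0,1,6}:  v_{0} + v_{1} + v_{6} = v_{2}  ⟹  sig = ⟨3 | 1⟩
  P = {1,4,6}:  v_{1} + v_{4} + v_{6} = v_{5}  ⟹  sig = ⟨3 | 1⟩
  P = {1,5,6}:  v_{1} + v_{5} + v_{6} = v_{0}  ⟹  sig = ⟨3 | 1⟩

Hence PRS(X_Σ) =
    |P|=2: 10 collections, coeffs (), (1), (1), (1), (1), (1,1), (1,1), (2), (2), (2,2)
    |P|=3: 4 collections, coeffs (), (1), (1), (1)


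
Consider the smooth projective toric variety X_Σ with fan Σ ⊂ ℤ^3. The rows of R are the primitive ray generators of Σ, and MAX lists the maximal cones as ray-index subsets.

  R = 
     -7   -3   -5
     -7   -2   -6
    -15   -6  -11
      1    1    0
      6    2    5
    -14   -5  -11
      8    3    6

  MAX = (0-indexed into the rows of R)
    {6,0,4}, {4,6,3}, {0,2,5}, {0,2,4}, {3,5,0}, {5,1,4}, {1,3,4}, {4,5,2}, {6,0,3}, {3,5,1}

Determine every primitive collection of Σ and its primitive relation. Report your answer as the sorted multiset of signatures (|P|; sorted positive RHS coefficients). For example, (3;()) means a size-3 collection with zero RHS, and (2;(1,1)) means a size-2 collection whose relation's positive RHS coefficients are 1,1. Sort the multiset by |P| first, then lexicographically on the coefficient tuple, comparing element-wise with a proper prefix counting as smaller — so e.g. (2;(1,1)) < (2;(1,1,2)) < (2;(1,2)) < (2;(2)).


Primitive collections (9):

  {0,1}:  v_{0} + v_{1} = v_{5}  ⇒ sig = (2;(1))
  {1,6}:  v_{1} + v_{6} = v_{3}  ⇒ sig = (2;(1))
  {2,3}:  v_{2} + v_{3} = v_{5}  ⇒ sig = (2;(1))
  {2,6}:  v_{2} + v_{6} = v_{0}  ⇒ sig = (2;(1))
  {5,6}:  v_{5} + v_{6} = v_{0} + v_{3}  ⇒ sig = (2;(1,1))
  {1,2}:  v_{1} + v_{2} = v_{4} + 2·v_{5}  ⇒ sig = (2;(1,2))
  {0,3,4}:  v_{0} + v_{3} + v_{4} = 0  ⇒ sig = (3;())
  {0,4,5}:  v_{0} + v_{4} + v_{5} = v_{2}  ⇒ sig = (3;(1))
  {3,4,5}:  v_{3} + v_{4} + v_{5} = v_{1}  ⇒ sig = (3;(1))

so the primitive-relation signature multiset is
    (2;(1))
    (2;(1))
    (2;(1))
    (2;(1))
    (2;(1,1))
    (2;(1,2))
    (3;())
    (3;(1))
    (3;(1))


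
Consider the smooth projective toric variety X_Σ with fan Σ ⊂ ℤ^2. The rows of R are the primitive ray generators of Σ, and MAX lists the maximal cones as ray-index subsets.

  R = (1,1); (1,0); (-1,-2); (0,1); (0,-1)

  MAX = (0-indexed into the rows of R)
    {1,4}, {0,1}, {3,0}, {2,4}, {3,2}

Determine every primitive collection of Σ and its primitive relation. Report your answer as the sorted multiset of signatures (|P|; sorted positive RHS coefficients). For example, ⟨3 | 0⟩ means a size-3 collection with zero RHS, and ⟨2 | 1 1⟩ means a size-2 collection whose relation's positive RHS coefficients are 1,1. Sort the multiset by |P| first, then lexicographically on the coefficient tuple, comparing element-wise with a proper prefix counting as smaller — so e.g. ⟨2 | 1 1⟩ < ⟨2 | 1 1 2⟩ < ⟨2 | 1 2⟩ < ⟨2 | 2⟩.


5 minimal non-faces of Δ(Σ) (on 5 rays):

  P = {3,4}:  v_{3} + v_{4} = 0  so sig = ⟨2 | 0⟩
  P = {0,2}:  v_{0} + v_{2} = v_{4}  so sig = ⟨2 | 1⟩
  P = {0,4}:  v_{0} + v_{4} = v_{1}  so sig = ⟨2 | 1⟩
  P = {1,3}:  v_{1} + v_{3} = v_{0}  so sig = ⟨2 | 1⟩
  P = {1,2}:  v_{1} + v_{2} = 2·v_{4}  so sig = ⟨2 | 2⟩

so the primitive-relation signature multiset is
    ⟨2 | 0⟩
    ⟨2 | 1⟩
    ⟨2 | 1⟩
    ⟨2 | 1⟩
    ⟨2 | 2⟩


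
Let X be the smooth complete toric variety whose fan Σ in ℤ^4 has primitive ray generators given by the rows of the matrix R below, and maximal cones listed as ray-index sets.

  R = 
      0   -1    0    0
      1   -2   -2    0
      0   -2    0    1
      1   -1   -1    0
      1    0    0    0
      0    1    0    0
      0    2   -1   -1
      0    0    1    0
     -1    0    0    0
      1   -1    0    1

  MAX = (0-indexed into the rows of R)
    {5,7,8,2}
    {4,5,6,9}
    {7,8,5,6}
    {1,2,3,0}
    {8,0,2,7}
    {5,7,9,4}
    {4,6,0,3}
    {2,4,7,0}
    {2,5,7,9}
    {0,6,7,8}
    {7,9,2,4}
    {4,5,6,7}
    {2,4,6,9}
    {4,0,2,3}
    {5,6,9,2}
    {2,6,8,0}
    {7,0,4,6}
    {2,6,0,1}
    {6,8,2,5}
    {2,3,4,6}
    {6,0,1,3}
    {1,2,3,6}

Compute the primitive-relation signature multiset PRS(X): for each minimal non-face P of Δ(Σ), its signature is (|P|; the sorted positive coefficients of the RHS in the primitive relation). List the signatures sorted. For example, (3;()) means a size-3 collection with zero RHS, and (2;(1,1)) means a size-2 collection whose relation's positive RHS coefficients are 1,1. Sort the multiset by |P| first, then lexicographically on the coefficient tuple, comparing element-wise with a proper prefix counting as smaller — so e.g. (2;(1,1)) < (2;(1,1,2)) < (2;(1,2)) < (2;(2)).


Δ(Σ) — 10 vertices, 18 min non-faces:

  P = {0,5}:  v_{0} + v_{5} = 0  so sig = (2;())
  P = {4,8}:  v_{4} + v_{8} = 0  so sig = (2;())
  P = {0,9}:  v_{0} + v_{9} = v_{2} + v_{4}  so sig = (2;(1,1))
  P = {1,7}:  v_{1} + v_{7} = v_{0} + v_{3}  so sig = (2;(1,1))
  P = {3,7}:  v_{3} + v_{7} = v_{0} + v_{4}  so sig = (2;(1,1))
  P = {8,9}:  v_{8} + v_{9} = v_{2} + v_{5}  so sig = (2;(1,1))
  P = {1,5}:  v_{1} + v_{5} = v_{2} + v_{3} + v_{6}  so sig = (2;(1,1,1))
  P = {3,5}:  v_{3} + v_{5} = v_{2} + v_{4} + v_{6}  so sig = (2;(1,1,1))
  P = {3,8}:  v_{3} + v_{8} = v_{0} + v_{2} + v_{6}  so sig = (2;(1,1,1))
  P = {1,9}:  v_{1} + v_{9} = 2·v_{2} + v_{3} + v_{4} + v_{6}  so sig = (2;(1,1,1,2))
  P = {3,9}:  v_{3} + v_{9} = 2·v_{2} + 2·v_{4} + v_{6}  so sig = (2;(1,2,2))
  P = {1,4}:  v_{1} + v_{4} = 2·v_{3}  so sig = (2;(2))
  P = {1,8}:  v_{1} + v_{8} = 2·v_{0} + 2·v_{2} + 2·v_{6}  so sig = (2;(2,2,2))
  P = {2,6,7}:  v_{2} + v_{6} + v_{7} = 0  so sig = (3;())
  P = {2,4,5}:  v_{2} + v_{4} + v_{5} = v_{9}  so sig = (3;(1))
  P = {6,7,9}:  v_{6} + v_{7} + v_{9} = v_{4} + v_{5}  so sig = (3;(1,1))
  P = {0,2,3,6}:  v_{0} + v_{2} + v_{3} + v_{6} = v_{1}  so sig = (4;(1))
  P = {0,2,4,6}:  v_{0} + v_{2} + v_{4} + v_{6} = v_{3}  so sig = (4;(1))

Hence PRS(X_Σ) =
{ (2;()) ×2,  (2;(1,1)) ×4,  (2;(1,1,1)) ×3,  (2;(1,1,1,2)),  (2;(1,2,2)),  (2;(2)),  (2;(2,2,2)),  (3;()),  (3;(1)),  (3;(1,1)),  (4;(1)) ×2 }


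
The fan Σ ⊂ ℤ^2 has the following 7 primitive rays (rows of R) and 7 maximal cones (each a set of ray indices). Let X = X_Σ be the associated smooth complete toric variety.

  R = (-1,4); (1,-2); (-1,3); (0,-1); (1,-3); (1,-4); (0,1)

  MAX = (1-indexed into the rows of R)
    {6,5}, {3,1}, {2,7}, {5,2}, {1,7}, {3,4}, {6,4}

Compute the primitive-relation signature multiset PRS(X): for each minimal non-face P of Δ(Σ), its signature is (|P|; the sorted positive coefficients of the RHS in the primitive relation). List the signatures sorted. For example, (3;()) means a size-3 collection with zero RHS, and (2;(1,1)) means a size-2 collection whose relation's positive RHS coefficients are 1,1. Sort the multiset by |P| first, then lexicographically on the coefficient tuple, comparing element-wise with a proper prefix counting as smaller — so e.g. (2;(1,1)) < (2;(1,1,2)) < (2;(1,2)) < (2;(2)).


14 minimal non-faces of Δ(Σ) (on 7 rays):

  P={1,6}:  v_{1} + v_{6} = 0  →  sig = (2;())
  P={3,5}:  v_{3} + v_{5} = 0  →  sig = (2;())
  P={4,7}:  v_{4} + v_{7} = 0  →  sig = (2;())
  P={1,4}:  v_{1} + v_{4} = v_{3}  →  sig = (2;(1))
  P={1,5}:  v_{1} + v_{5} = v_{7}  →  sig = (2;(1))
  P={2,3}:  v_{2} + v_{3} = v_{7}  →  sig = (2;(1))
  P={2,4}:  v_{2} + v_{4} = v_{5}  →  sig = (2;(1))
  P={3,6}:  v_{3} + v_{6} = v_{4}  →  sig = (2;(1))
  P={3,7}:  v_{3} + v_{7} = v_{1}  →  sig = (2;(1))
  P={4,5}:  v_{4} + v_{5} = v_{6}  →  sig = (2;(1))
  P={5,7}:  v_{5} + v_{7} = v_{2}  →  sig = (2;(1))
  P={6,7}:  v_{6} + v_{7} = v_{5}  →  sig = (2;(1))
  P={1,2}:  v_{1} + v_{2} = 2·v_{7}  →  sig = (2;(2))
  P={2,6}:  v_{2} + v_{6} = 2·v_{5}  →  sig = (2;(2))

Hence PRS(X_Σ) =
{ (2;()) ×3,  (2;(1)) ×9,  (2;(2)) ×2 }


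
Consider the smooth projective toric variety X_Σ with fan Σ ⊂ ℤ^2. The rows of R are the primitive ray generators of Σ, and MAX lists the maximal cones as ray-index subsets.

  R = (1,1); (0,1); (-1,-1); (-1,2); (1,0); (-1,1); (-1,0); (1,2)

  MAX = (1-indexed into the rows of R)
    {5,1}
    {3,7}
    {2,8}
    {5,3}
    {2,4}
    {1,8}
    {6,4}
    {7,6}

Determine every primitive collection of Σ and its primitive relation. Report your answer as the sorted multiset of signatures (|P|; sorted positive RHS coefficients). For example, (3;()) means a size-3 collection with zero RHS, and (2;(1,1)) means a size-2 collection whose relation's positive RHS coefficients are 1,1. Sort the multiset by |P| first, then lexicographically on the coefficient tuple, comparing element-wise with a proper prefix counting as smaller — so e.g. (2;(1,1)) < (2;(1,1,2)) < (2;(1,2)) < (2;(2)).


20 collections generate NE(X_Σ); each relation:

  P = {1,3}:  v_{1} + v_{3} = 0  ⇒ sig = (2;())
  P = {5,7}:  v_{5} + v_{7} = 0  ⇒ sig = (2;())
  P = {1,2}:  v_{1} + v_{2} = v_{8}  ⇒ sig = (2;(1))
  P = {1,7}:  v_{1} + v_{7} = v_{2}  ⇒ sig = (2;(1))
  P = {2,3}:  v_{2} + v_{3} = v_{7}  ⇒ sig = (2;(1))
  P = {2,5}:  v_{2} + v_{5} = v_{1}  ⇒ sig = (2;(1))
  P = {2,6}:  v_{2} + v_{6} = v_{4}  ⇒ sig = (2;(1))
  P = {2,7}:  v_{2} + v_{7} = v_{6}  ⇒ sig = (2;(1))
  P = {3,8}:  v_{3} + v_{8} = v_{2}  ⇒ sig = (2;(1))
  P = {5,6}:  v_{5} + v_{6} = v_{2}  ⇒ sig = (2;(1))
  P = {3,4}:  v_{3} + v_{4} = v_{6} + v_{7}  ⇒ sig = (2;(1,1))
  P = {1,6}:  v_{1} + v_{6} = 2·v_{2}  ⇒ sig = (2;(2))
  P = {3,6}:  v_{3} + v_{6} = 2·v_{7}  ⇒ sig = (2;(2))
  P = {4,5}:  v_{4} + v_{5} = 2·v_{2}  ⇒ sig = (2;(2))
  P = {4,7}:  v_{4} + v_{7} = 2·v_{6}  ⇒ sig = (2;(2))
  P = {5,8}:  v_{5} + v_{8} = 2·v_{1}  ⇒ sig = (2;(2))
  P = {7,8}:  v_{7} + v_{8} = 2·v_{2}  ⇒ sig = (2;(2))
  P = {1,4}:  v_{1} + v_{4} = 3·v_{2}  ⇒ sig = (2;(3))
  P = {6,8}:  v_{6} + v_{8} = 3·v_{2}  ⇒ sig = (2;(3))
  P = {4,8}:  v_{4} + v_{8} = 4·v_{2}  ⇒ sig = (2;(4))

Sorted signature multiset PRS(X):
[(2;()), (2;()), (2;(1)), (2;(1)), (2;(1)), (2;(1)), (2;(1)), (2;(1)), (2;(1)), (2;(1)), (2;(1,1)), (2;(2)), (2;(2)), (2;(2)), (2;(2)), (2;(2)), (2;(2)), (2;(3)), (2;(3)), (2;(4))]


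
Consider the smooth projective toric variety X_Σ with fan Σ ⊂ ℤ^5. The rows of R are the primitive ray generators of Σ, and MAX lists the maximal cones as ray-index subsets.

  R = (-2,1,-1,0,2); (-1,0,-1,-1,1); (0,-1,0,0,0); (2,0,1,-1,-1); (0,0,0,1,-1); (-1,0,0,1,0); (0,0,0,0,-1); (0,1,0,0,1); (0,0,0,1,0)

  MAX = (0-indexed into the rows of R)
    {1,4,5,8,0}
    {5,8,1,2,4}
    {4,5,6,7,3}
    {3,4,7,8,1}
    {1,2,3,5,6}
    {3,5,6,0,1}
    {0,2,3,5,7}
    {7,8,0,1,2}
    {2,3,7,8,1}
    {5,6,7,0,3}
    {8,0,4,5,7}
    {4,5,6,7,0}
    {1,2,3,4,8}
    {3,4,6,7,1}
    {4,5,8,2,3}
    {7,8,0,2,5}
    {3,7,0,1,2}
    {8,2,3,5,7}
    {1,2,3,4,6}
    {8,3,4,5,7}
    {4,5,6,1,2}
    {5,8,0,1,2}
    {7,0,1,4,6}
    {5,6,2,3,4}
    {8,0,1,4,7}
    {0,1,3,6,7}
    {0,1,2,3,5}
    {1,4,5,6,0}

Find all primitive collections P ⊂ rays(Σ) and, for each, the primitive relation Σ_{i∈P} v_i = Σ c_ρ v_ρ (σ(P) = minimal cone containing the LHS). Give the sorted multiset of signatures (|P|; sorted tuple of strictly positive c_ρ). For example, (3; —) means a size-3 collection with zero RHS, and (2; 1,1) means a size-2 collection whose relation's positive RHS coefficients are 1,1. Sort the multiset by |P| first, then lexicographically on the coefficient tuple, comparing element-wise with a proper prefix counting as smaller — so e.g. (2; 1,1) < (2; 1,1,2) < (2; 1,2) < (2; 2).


10 collections generate NE(X_Σ); each relation:

  {6,8}:  v_{6} + v_{8} = v_{4}  ⇒ sig = (2; 1)
  {2,6,7}:  v_{2} + v_{6} + v_{7} = 0  ⇒ sig = (3; —)
  {0,3,8}:  v_{0} + v_{3} + v_{8} = v_{7}  ⇒ sig = (3; 1)
  {1,5,7}:  v_{1} + v_{5} + v_{7} = v_{0}  ⇒ sig = (3; 1)
  {2,4,7}:  v_{2} + v_{4} + v_{7} = v_{8}  ⇒ sig = (3; 1)
  {0,2,6}:  v_{0} + v_{2} + v_{6} = v_{1} + v_{5}  ⇒ sig = (3; 1,1)
  {0,3,4}:  v_{0} + v_{3} + v_{4} = v_{6} + v_{7}  ⇒ sig = (3; 1,1)
  {0,2,4}:  v_{0} + v_{2} + v_{4} = v_{1} + v_{5} + v_{8}  ⇒ sig = (3; 1,1,1)
  {1,3,5,8}:  v_{1} + v_{3} + v_{5} + v_{8} = 0  ⇒ sig = (4; —)
  {1,3,4,5}:  v_{1} + v_{3} + v_{4} + v_{5} = v_{6}  ⇒ sig = (4; 1)

so the primitive-relation signature multiset is
[(2; 1), (3; —), (3; 1), (3; 1), (3; 1), (3; 1,1), (3; 1,1), (3; 1,1,1), (4; —), (4; 1)]


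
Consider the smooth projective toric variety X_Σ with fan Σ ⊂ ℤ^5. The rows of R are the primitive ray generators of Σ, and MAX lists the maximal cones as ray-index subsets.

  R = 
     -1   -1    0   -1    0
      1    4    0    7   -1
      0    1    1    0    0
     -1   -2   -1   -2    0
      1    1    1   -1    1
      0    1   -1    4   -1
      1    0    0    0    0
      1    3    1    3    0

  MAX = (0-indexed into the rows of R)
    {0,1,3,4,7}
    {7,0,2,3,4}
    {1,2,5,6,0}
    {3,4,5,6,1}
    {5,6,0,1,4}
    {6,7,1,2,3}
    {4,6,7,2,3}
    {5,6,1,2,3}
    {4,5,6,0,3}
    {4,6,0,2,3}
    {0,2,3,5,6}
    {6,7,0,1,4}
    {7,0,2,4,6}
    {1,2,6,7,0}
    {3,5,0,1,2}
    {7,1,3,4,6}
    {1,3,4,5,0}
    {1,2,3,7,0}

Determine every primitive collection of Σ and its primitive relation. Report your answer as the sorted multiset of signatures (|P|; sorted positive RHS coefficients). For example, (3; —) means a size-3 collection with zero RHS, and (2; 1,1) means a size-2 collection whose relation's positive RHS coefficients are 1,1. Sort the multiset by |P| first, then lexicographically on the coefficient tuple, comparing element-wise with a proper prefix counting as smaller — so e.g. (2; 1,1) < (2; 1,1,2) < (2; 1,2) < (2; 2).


5 collections generate NE(X_Σ); each relation:

  {5,7}:  v_{5} + v_{7} = v_{1}  ⟹  sig = (2; 1)
  {2,4,5}:  v_{2} + v_{4} + v_{5} = v_{7}  ⟹  sig = (3; 1)
  {1,2,4}:  v_{1} + v_{2} + v_{4} = 2·v_{7}  ⟹  sig = (3; 2)
  {0,3,6,7}:  v_{0} + v_{3} + v_{6} + v_{7} = 0  ⟹  sig = (4; —)
  {0,1,3,6}:  v_{0} + v_{1} + v_{3} + v_{6} = v_{5}  ⟹  sig = (4; 1)

so the primitive-relation signature multiset is
{ (2; 1),  (3; 1),  (3; 2),  (4; —),  (4; 1) }


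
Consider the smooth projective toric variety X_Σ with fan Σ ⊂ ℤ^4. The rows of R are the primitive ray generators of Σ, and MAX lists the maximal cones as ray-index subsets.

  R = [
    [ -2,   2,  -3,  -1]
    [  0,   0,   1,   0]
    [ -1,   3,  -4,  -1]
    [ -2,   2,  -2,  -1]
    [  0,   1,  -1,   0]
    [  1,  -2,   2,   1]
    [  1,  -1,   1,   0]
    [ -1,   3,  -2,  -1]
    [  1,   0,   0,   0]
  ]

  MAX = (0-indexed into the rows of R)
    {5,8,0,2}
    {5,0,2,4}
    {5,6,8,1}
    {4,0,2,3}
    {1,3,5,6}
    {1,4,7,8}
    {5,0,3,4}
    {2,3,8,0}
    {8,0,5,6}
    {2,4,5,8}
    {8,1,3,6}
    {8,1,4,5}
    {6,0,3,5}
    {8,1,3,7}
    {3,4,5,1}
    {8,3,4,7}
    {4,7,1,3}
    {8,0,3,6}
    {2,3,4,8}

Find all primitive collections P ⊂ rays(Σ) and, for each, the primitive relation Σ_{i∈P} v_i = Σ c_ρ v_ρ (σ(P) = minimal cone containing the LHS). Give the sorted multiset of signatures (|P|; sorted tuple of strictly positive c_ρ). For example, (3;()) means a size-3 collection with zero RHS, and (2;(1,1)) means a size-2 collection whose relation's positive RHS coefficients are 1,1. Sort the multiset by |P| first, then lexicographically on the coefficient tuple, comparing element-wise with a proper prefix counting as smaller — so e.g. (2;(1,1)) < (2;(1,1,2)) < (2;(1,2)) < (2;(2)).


|primitive collections| = 12. Relations:

  P = {0,1}:  v_{0} + v_{1} = v_{3}  ⇒ sig = (2;(1))
  P = {4,6}:  v_{4} + v_{6} = v_{8}  ⇒ sig = (2;(1))
  P = {5,7}:  v_{5} + v_{7} = v_{1} + v_{4}  ⇒ sig = (2;(1,1))
  P = {1,2}:  v_{1} + v_{2} = v_{3} + v_{4} + v_{8}  ⇒ sig = (2;(1,1,1))
  P = {0,7}:  v_{0} + v_{7} = 2·v_{3} + v_{4} + v_{8}  ⇒ sig = (2;(1,1,2))
  P = {6,7}:  v_{6} + v_{7} = v_{1} + v_{3} + 2·v_{8}  ⇒ sig = (2;(1,1,2))
  P = {2,6}:  v_{2} + v_{6} = v_{0} + 2·v_{8}  ⇒ sig = (2;(1,2))
  P = {2,7}:  v_{2} + v_{7} = 2·v_{3} + 2·v_{4} + 2·v_{8}  ⇒ sig = (2;(2,2,2))
  P = {3,5,8}:  v_{3} + v_{5} + v_{8} = 0  ⇒ sig = (3;())
  P = {0,4,8}:  v_{0} + v_{4} + v_{8} = v_{2}  ⇒ sig = (3;(1))
  P = {2,3,5}:  v_{2} + v_{3} + v_{5} = v_{0} + v_{4}  ⇒ sig = (3;(1,1))
  P = {1,3,4,8}:  v_{1} + v_{3} + v_{4} + v_{8} = v_{7}  ⇒ sig = (4;(1))

Signatures (|P|; sorted positive RHS coefficients), sorted:
    |P|=2: 8 collections, coeffs (1), (1), (1,1), (1,1,1), (1,1,2), (1,1,2), (1,2), (2,2,2)
    |P|=3: 3 collections, coeffs (), (1), (1,1)
    |P|=4: 1 collection, coeffs (1)


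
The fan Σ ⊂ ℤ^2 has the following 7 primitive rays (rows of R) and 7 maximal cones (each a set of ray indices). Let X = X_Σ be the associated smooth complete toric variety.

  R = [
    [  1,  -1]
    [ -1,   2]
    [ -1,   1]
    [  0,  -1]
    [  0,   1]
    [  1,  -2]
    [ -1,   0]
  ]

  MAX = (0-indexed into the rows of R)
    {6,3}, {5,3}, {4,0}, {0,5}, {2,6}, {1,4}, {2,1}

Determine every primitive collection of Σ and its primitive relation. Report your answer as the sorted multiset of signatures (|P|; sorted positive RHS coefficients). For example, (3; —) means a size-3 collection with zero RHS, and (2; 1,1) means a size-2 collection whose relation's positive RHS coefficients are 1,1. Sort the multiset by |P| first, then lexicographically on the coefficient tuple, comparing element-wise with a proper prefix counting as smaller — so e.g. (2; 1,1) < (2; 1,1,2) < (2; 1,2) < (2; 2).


14 collections generate NE(X_Σ); each relation:

  P = {0,2}:  v_{0} + v_{2} = 0  →  sig = (2; —)
  P = {1,5}:  v_{1} + v_{5} = 0  →  sig = (2; —)
  P = {3,4}:  v_{3} + v_{4} = 0  →  sig = (2; —)
  P = {0,1}:  v_{0} + v_{1} = v_{4}  →  sig = (2; 1)
  P = {0,3}:  v_{0} + v_{3} = v_{5}  →  sig = (2; 1)
  P = {0,6}:  v_{0} + v_{6} = v_{3}  →  sig = (2; 1)
  P = {1,3}:  v_{1} + v_{3} = v_{2}  →  sig = (2; 1)
  P = {2,3}:  v_{2} + v_{3} = v_{6}  →  sig = (2; 1)
  P = {2,4}:  v_{2} + v_{4} = v_{1}  →  sig = (2; 1)
  P = {2,5}:  v_{2} + v_{5} = v_{3}  →  sig = (2; 1)
  P = {4,5}:  v_{4} + v_{5} = v_{0}  →  sig = (2; 1)
  P = {4,6}:  v_{4} + v_{6} = v_{2}  →  sig = (2; 1)
  P = {1,6}:  v_{1} + v_{6} = 2·v_{2}  →  sig = (2; 2)
  P = {5,6}:  v_{5} + v_{6} = 2·v_{3}  →  sig = (2; 2)

Signatures (|P|; sorted positive RHS coefficients), sorted:
[(2; —), (2; —), (2; —), (2; 1), (2; 1), (2; 1), (2; 1), (2; 1), (2; 1), (2; 1), (2; 1), (2; 1), (2; 2), (2; 2)]


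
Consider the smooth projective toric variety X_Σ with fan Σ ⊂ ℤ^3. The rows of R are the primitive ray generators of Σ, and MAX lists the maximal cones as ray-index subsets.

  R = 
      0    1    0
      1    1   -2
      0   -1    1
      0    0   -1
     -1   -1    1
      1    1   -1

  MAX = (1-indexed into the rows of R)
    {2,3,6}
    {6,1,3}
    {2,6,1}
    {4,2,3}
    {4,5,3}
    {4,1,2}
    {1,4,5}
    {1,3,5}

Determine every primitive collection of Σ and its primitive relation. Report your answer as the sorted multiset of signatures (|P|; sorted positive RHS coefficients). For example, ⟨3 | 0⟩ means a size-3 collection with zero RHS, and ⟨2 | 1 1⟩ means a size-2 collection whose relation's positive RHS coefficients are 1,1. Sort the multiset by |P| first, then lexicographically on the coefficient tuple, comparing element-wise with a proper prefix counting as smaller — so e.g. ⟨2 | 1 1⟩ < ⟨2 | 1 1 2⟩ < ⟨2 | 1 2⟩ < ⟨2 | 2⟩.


Δ(Σ) — 6 vertices, 5 min non-faces:

  • {5,6}:  v_{5} + v_{6} = 0 ; sig = ⟨2 | 0⟩
  • {2,5}:  v_{2} + v_{5} = v_{4} ; sig = ⟨2 | 1⟩
  • {4,6}:  v_{4} + v_{6} = v_{2} ; sig = ⟨2 | 1⟩
  • {1,3,4}:  v_{1} + v_{3} + v_{4} = 0 ; sig = ⟨3 | 0⟩
  • {1,2,3}:  v_{1} + v_{2} + v_{3} = v_{6} ; sig = ⟨3 | 1⟩

so the primitive-relation signature multiset is
    ⟨2 | 0⟩
    ⟨2 | 1⟩
    ⟨2 | 1⟩
    ⟨3 | 0⟩
    ⟨3 | 1⟩


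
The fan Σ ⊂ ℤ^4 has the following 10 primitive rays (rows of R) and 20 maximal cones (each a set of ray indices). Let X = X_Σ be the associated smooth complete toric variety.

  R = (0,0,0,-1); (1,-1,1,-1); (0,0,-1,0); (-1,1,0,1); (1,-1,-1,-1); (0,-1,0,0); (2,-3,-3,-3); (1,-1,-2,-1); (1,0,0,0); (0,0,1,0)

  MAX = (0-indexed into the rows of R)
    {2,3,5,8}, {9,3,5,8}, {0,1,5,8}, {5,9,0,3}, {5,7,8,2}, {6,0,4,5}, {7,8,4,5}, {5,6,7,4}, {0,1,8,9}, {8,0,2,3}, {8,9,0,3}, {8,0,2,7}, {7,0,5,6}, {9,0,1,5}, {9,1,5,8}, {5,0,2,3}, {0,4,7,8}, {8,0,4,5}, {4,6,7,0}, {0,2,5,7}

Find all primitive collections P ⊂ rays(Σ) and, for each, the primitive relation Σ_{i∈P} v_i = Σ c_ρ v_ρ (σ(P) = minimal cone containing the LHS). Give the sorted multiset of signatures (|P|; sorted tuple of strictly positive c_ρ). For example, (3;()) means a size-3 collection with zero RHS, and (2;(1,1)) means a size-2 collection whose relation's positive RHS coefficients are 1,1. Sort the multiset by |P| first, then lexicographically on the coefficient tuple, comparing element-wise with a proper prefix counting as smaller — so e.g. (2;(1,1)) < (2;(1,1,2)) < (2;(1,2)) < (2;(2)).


Minimal non-faces — 20 found among 10 rays, 20 max cones:

  • {2,9}:  v_{2} + v_{9} = 0  so sig = (2;())
  • {1,3}:  v_{1} + v_{3} = v_{9}  so sig = (2;(1))
  • {2,4}:  v_{2} + v_{4} = v_{7}  so sig = (2;(1))
  • {3,4}:  v_{3} + v_{4} = v_{2}  so sig = (2;(1))
  • {7,9}:  v_{7} + v_{9} = v_{4}  so sig = (2;(1))
  • {1,2}:  v_{1} + v_{2} = v_{0} + v_{5} + v_{8}  so sig = (2;(1,1,1))
  • {4,9}:  v_{4} + v_{9} = v_{0} + v_{5} + v_{8}  so sig = (2;(1,1,1))
  • {1,7}:  v_{1} + v_{7} = v_{0} + v_{4} + v_{5} + v_{8}  so sig = (2;(1,1,1,1))
  • {3,6}:  v_{3} + v_{6} = v_{0} + v_{2} + v_{5} + v_{7}  so sig = (2;(1,1,1,1))
  • {2,6}:  v_{2} + v_{6} = v_{0} + v_{5} + 2·v_{7}  so sig = (2;(1,1,2))
  • {6,9}:  v_{6} + v_{9} = v_{0} + 2·v_{4} + v_{5}  so sig = (2;(1,1,2))
  • {1,6}:  v_{1} + v_{6} = 2·v_{0} + 2·v_{4} + 2·v_{5} + v_{8}  so sig = (2;(1,2,2,2))
  • {3,7}:  v_{3} + v_{7} = 2·v_{2}  so sig = (2;(2))
  • {1,4}:  v_{1} + v_{4} = 2·v_{0} + 2·v_{5} + 2·v_{8}  so sig = (2;(2,2,2))
  • {6,8}:  v_{6} + v_{8} = 3·v_{4}  so sig = (2;(3))
  • {0,3,5,8}:  v_{0} + v_{3} + v_{5} + v_{8} = 0  so sig = (4;())
  • {0,2,5,8}:  v_{0} + v_{2} + v_{5} + v_{8} = v_{4}  so sig = (4;(1))
  • {0,4,5,7}:  v_{0} + v_{4} + v_{5} + v_{7} = v_{6}  so sig = (4;(1))
  • {0,5,8,9}:  v_{0} + v_{5} + v_{8} + v_{9} = v_{1}  so sig = (4;(1))
  • {0,5,7,8}:  v_{0} + v_{5} + v_{7} + v_{8} = 2·v_{4}  so sig = (4;(2))

Signatures (|P|; sorted positive RHS coefficients), sorted:
{ (2;()),  (2;(1)) ×4,  (2;(1,1,1)) ×2,  (2;(1,1,1,1)) ×2,  (2;(1,1,2)) ×2,  (2;(1,2,2,2)),  (2;(2)),  (2;(2,2,2)),  (2;(3)),  (4;()),  (4;(1)) ×3,  (4;(2)) }


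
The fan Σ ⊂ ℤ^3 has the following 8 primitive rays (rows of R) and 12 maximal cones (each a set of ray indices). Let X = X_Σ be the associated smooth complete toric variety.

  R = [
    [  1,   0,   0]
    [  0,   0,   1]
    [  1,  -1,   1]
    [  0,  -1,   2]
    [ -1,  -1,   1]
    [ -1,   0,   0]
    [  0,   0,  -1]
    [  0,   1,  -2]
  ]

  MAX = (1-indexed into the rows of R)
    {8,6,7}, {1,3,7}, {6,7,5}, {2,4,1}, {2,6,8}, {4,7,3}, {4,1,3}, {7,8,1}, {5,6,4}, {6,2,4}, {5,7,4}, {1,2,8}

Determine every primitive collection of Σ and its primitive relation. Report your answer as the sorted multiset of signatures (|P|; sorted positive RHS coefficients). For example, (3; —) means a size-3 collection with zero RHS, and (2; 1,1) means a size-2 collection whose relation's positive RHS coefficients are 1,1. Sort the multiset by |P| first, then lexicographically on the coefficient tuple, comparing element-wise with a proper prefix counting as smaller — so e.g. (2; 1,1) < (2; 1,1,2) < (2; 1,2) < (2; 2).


|primitive collections| = 12. Relations:

  {1,6}:  v_{1} + v_{6} = 0  so sig = (2; —)
  {2,7}:  v_{2} + v_{7} = 0  so sig = (2; —)
  {4,8}:  v_{4} + v_{8} = 0  so sig = (2; —)
  {1,5}:  v_{1} + v_{5} = v_{4} + v_{7}  so sig = (2; 1,1)
  {2,3}:  v_{2} + v_{3} = v_{1} + v_{4}  so sig = (2; 1,1)
  {2,5}:  v_{2} + v_{5} = v_{4} + v_{6}  so sig = (2; 1,1)
  {3,6}:  v_{3} + v_{6} = v_{4} + v_{7}  so sig = (2; 1,1)
  {3,8}:  v_{3} + v_{8} = v_{1} + v_{7}  so sig = (2; 1,1)
  {5,8}:  v_{5} + v_{8} = v_{6} + v_{7}  so sig = (2; 1,1)
  {3,5}:  v_{3} + v_{5} = 2·v_{4} + 2·v_{7}  so sig = (2; 2,2)
  {1,4,7}:  v_{1} + v_{4} + v_{7} = v_{3}  so sig = (3; 1)
  {4,6,7}:  v_{4} + v_{6} + v_{7} = v_{5}  so sig = (3; 1)

Signatures (|P|; sorted positive RHS coefficients), sorted:
{ (2; —) ×3,  (2; 1,1) ×6,  (2; 2,2),  (3; 1) ×2 }


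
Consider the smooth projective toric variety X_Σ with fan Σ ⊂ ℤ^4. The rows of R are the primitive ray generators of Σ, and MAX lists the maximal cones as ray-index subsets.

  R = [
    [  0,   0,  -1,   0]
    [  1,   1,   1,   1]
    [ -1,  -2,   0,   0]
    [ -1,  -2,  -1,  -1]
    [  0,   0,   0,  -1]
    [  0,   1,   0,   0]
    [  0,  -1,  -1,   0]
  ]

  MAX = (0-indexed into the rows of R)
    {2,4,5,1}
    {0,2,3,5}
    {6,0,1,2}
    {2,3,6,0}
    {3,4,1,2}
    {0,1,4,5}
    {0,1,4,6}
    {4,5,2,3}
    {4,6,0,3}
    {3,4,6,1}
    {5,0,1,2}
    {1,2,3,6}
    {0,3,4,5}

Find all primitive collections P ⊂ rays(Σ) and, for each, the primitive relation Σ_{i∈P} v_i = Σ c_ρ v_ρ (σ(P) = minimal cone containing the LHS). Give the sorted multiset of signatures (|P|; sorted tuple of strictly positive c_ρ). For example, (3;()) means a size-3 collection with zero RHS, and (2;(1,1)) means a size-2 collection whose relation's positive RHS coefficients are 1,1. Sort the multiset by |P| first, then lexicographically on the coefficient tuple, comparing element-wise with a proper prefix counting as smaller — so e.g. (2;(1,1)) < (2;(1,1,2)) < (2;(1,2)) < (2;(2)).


Minimal non-faces — 5 found among 7 rays, 13 max cones:

  {5,6}:  v_{5} + v_{6} = v_{0}  ⇒ sig = (2;(1))
  {1,3,5}:  v_{1} + v_{3} + v_{5} = 0  ⇒ sig = (3;())
  {0,1,3}:  v_{0} + v_{1} + v_{3} = v_{6}  ⇒ sig = (3;(1))
  {0,2,4}:  v_{0} + v_{2} + v_{4} = v_{3}  ⇒ sig = (3;(1))
  {2,4,6}:  v_{2} + v_{4} + v_{6} = v_{1} + 2·v_{3}  ⇒ sig = (3;(1,2))

so the primitive-relation signature multiset is
    |P|=2: 1 collection, coeffs (1)
    |P|=3: 4 collections, coeffs (), (1), (1), (1,2)


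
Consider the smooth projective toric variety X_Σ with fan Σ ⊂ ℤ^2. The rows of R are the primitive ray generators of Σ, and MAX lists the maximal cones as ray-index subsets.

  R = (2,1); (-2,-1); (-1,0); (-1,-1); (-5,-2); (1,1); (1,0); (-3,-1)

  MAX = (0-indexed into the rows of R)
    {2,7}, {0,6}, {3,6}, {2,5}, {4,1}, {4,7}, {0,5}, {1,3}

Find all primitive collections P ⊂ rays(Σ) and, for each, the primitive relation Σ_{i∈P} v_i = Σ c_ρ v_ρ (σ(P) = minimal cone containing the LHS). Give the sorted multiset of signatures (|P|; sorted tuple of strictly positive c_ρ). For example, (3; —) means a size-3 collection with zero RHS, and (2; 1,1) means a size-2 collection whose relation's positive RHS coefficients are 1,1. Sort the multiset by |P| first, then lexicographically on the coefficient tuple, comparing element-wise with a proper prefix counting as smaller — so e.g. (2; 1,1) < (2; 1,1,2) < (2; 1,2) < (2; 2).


Minimal non-faces — 20 found among 8 rays, 8 max cones:

  {0,1}:  v_{0} + v_{1} = 0  →  sig = (2; —)
  {2,6}:  v_{2} + v_{6} = 0  →  sig = (2; —)
  {3,5}:  v_{3} + v_{5} = 0  →  sig = (2; —)
  {0,2}:  v_{0} + v_{2} = v_{5}  →  sig = (2; 1)
  {0,3}:  v_{0} + v_{3} = v_{6}  →  sig = (2; 1)
  {0,4}:  v_{0} + v_{4} = v_{7}  →  sig = (2; 1)
  {0,7}:  v_{0} + v_{7} = v_{2}  →  sig = (2; 1)
  {1,2}:  v_{1} + v_{2} = v_{7}  →  sig = (2; 1)
  {1,5}:  v_{1} + v_{5} = v_{2}  →  sig = (2; 1)
  {1,6}:  v_{1} + v_{6} = v_{3}  →  sig = (2; 1)
  {1,7}:  v_{1} + v_{7} = v_{4}  →  sig = (2; 1)
  {2,3}:  v_{2} + v_{3} = v_{1}  →  sig = (2; 1)
  {5,6}:  v_{5} + v_{6} = v_{0}  →  sig = (2; 1)
  {6,7}:  v_{6} + v_{7} = v_{1}  →  sig = (2; 1)
  {4,5}:  v_{4} + v_{5} = v_{2} + v_{7}  →  sig = (2; 1,1)
  {2,4}:  v_{2} + v_{4} = 2·v_{7}  →  sig = (2; 2)
  {3,7}:  v_{3} + v_{7} = 2·v_{1}  →  sig = (2; 2)
  {4,6}:  v_{4} + v_{6} = 2·v_{1}  →  sig = (2; 2)
  {5,7}:  v_{5} + v_{7} = 2·v_{2}  →  sig = (2; 2)
  {3,4}:  v_{3} + v_{4} = 3·v_{1}  →  sig = (2; 3)

Hence PRS(X_Σ) =
{ (2; —) ×3,  (2; 1) ×11,  (2; 1,1),  (2; 2) ×4,  (2; 3) }
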